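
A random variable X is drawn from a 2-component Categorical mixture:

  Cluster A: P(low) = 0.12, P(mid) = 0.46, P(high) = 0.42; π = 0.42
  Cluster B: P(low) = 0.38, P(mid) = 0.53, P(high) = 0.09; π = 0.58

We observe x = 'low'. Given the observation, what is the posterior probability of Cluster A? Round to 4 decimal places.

By Bayes' theorem, P(k | x) = P(Z=k) f_k(x) / Σ_j P(Z=j) f_j(x).
Component likelihoods at x = 'low':
  L_A = 0.12
  L_B = 0.38
Multiply by the mixture weights:
  P(Z=A)·L_A = 0.42 × 0.12 = 0.0504
  P(Z=B)·L_B = 0.58 × 0.38 = 0.2204
Evidence: 0.0504 + 0.2204 = 0.2708
So the posterior for Cluster A is 0.0504 / 0.2708 ≈ 0.1861.

0.1861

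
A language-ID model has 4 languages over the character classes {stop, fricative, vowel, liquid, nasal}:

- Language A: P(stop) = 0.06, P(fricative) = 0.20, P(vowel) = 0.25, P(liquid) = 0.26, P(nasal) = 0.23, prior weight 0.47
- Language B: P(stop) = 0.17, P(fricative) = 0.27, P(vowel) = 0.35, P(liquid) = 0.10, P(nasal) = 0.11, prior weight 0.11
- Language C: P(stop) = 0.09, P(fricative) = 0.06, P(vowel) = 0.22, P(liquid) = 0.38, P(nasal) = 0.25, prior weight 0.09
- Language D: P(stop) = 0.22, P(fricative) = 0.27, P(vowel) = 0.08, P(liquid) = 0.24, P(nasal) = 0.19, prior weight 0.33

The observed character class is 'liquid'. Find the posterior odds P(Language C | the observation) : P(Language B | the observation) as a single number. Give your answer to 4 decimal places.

3.1091

Since P(k|x) ∝ π_k f_k(x), the posterior odds are π_i f_i(x) / (π_j f_j(x)).
Categorical probabilities:
  L_A = 0.26
  L_B = 0.1
  L_C = 0.38
  L_D = 0.24
Odds = (0.09/0.11) × (0.38/0.1) = 0.818182 × 3.8 ≈ 3.1091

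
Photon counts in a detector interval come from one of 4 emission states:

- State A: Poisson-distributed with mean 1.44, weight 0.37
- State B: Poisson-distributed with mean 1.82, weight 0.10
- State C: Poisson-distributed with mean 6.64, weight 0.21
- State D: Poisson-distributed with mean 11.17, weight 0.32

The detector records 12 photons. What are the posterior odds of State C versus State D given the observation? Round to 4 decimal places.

0.1185

The posterior odds equal the prior odds times the likelihood ratio: (π_i/π_j)·(f_i(x)/f_j(x)).
Poisson probabilities:
  p_A = e^(−1.44)·1.44^12/12! = 3.93214e-08
  p_B = e^(−1.82)·1.82^12/12! = 4.4679e-07
  p_C = e^(−6.64)·6.64^12/12! = 0.0200431
  p_D = e^(−11.17)·11.17^12/12! = 0.110977
Odds = (0.21/0.32) × (0.0200431/0.110977) = 0.65625 × 0.180606 ≈ 0.1185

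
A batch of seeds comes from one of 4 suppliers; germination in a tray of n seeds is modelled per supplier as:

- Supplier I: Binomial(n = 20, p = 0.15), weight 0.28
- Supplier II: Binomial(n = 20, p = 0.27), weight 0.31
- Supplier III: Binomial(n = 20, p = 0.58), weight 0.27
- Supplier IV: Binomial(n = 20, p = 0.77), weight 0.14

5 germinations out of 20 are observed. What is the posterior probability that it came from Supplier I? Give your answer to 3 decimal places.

0.317

By Bayes' theorem, P(k | x) = P(Z=k) f_k(x) / Σ_j P(Z=j) f_j(x).
Component likelihoods at x = 5 germinations out of 20:
  p_I = C(20,5)·0.15^5·0.85^15 = 15504·7.59375e-05·0.0873542 = 0.102845
  p_II = C(20,5)·0.27^5·0.73^15 = 15504·0.00143489·0.00890929 = 0.198201
  p_III = C(20,5)·0.58^5·0.42^15 = 15504·0.0656357·2.23223e-06 = 0.00227155
  p_IV = C(20,5)·0.77^5·0.23^15 = 15504·0.270678·2.66635e-10 = 1.11896e-06
Prior × likelihood for each component:
  P(Z=I)·p_I = 0.28 × 0.102845 = 0.0287967
  P(Z=II)·p_II = 0.31 × 0.198201 = 0.0614423
  P(Z=III)·p_III = 0.27 × 0.00227155 = 0.00061332
  P(Z=IV)·p_IV = 0.14 × 1.11896e-06 = 1.56655e-07
Sum: 0.0287967 + 0.0614423 + 0.00061332 + 1.56655e-07 = 0.0908524
P(Supplier I | the observation) = 0.0287967 / 0.0908524 ≈ 0.317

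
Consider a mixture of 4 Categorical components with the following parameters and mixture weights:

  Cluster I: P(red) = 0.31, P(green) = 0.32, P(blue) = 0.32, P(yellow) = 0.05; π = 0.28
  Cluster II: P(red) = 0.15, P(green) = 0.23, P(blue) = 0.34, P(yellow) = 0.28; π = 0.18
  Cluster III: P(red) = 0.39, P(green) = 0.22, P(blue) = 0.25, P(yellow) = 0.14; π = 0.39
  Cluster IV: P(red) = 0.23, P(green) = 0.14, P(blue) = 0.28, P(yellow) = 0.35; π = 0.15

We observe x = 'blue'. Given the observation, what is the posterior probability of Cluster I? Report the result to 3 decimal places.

Apply Bayes' rule: the posterior for each component is proportional to its prior times its likelihood at x.
Component likelihoods at x = 'blue':
  f_I = 0.32
  f_II = 0.34
  f_III = 0.25
  f_IV = 0.28
Weight by the priors:
  π_I·f_I = 0.28 × 0.32 = 0.0896
  π_II·f_II = 0.18 × 0.34 = 0.0612
  π_III·f_III = 0.39 × 0.25 = 0.0975
  π_IV·f_IV = 0.15 × 0.28 = 0.042
Denominator: 0.0896 + 0.0612 + 0.0975 + 0.042 = 0.2903
So the posterior for Cluster I is 0.0896 / 0.2903 ≈ 0.309.

0.309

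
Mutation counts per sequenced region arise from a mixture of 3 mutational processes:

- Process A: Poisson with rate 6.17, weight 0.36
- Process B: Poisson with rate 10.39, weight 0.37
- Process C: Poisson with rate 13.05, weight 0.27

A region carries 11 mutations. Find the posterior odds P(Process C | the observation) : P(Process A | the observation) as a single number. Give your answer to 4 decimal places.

2.9221

Only the two components matter; the odds are (w_i f_i(x)) / (w_j f_j(x)).
Poisson probabilities:
  L_A = e^(−6.17)·6.17^11/11! = 0.0258455
  L_B = e^(−10.39)·10.39^11/11! = 0.117299
  L_C = e^(−13.05)·13.05^11/11! = 0.100697
0.0271882 / 0.00930436 ≈ 2.9221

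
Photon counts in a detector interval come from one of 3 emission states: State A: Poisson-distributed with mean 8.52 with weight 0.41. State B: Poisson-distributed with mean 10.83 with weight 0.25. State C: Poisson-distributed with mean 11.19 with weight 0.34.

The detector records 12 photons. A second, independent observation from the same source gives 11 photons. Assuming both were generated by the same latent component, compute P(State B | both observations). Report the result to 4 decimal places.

0.3255

The responsibility of component k is π_k f_k(x) divided by Σ_j π_j f_j(x).
Since both observations come from the same component, the likelihood for component k is f_k(x₁)·f_k(x₂).
  L_A = [0.0609185] × [0.0858007] = 0.00522685
  L_B = [0.107596] × [0.11922] = 0.0128275
  L_C = [0.11114] × [0.119185] = 0.0132461
Weight by the priors:
  π_A·L_A = 0.41 × 0.00522685 = 0.00214301
  π_B·L_B = 0.25 × 0.0128275 = 0.00320688
  π_C·L_C = 0.34 × 0.0132461 = 0.00450368
Denominator: 0.00214301 + 0.00320688 + 0.00450368 = 0.00985358
P(State B | x₁,x₂) = 0.00320688 / 0.00985358 ≈ 0.3255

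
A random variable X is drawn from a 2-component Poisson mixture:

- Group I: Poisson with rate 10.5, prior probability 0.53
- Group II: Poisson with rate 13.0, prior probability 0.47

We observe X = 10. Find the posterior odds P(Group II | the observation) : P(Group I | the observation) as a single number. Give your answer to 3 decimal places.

0.616

The posterior odds equal the prior odds times the likelihood ratio: (π_i/π_j)·(f_i(x)/f_j(x)).
Component likelihoods at x = 10:
  p_I = e^(−10.5)·10.5^10/10! = 0.123606
  p_II = e^(−13.0)·13.0^10/10! = 0.0858702
Odds = (0.47/0.53) × (0.0858702/0.123606) = 0.886792 × 0.694711 ≈ 0.616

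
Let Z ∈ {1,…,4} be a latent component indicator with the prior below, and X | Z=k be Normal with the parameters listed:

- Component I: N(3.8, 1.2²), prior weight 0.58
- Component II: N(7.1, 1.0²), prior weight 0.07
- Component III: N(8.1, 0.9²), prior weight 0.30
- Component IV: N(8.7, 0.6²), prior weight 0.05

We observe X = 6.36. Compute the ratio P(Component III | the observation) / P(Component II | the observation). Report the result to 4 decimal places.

0.9661

The posterior odds equal the prior odds times the likelihood ratio: (w_i/w_j)·(f_i(x)/f_j(x)).
Normal densities:
  p_I = (1/(1.2·√(2π)))·exp(−(6.36−3.8)²/(2·1.2²)) = 0.332452·exp(-2.27556) = 0.034156
  p_II = (1/(1.0·√(2π)))·exp(−(6.36−7.1)²/(2·1.0²)) = 0.398942·exp(-0.27380) = 0.303389
  p_III = (1/(0.9·√(2π)))·exp(−(6.36−8.1)²/(2·0.9²)) = 0.443269·exp(-1.86889) = 0.0683942
  p_IV = (1/(0.6·√(2π)))·exp(−(6.36−8.7)²/(2·0.6²)) = 0.664904·exp(-7.60500) = 0.000331092
Posterior odds = (w_III·p_III) / (w_II·p_II) = (0.30·0.0683942) / (0.07·0.303389) = 0.0205183 / 0.0212372 ≈ 0.9661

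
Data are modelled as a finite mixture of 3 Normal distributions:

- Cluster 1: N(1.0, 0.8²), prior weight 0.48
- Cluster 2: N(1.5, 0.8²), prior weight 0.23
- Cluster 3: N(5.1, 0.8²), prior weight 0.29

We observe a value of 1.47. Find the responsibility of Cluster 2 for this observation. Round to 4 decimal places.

0.3627

Apply Bayes' rule: the posterior for each component is proportional to its prior times its likelihood at x.
Normal densities:
  p_1 = 0.419634
  p_2 = 0.498327
  p_3 = 1.68654e-05
Prior × likelihood for each component:
  π_1·p_1 = 0.48 × 0.419634 = 0.201424
  π_2·p_2 = 0.23 × 0.498327 = 0.114615
  π_3·p_3 = 0.29 × 1.68654e-05 = 4.89096e-06
Evidence: 0.201424 + 0.114615 + 4.89096e-06 = 0.316044
So the posterior for Cluster 2 is 0.114615 / 0.316044 ≈ 0.3627.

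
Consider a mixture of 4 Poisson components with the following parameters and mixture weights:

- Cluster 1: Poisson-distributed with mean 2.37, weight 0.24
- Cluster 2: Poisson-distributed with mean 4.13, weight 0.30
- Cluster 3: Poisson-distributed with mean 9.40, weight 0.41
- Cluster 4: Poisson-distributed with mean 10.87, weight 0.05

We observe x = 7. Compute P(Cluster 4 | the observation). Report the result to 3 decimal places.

0.049

The responsibility of component k is π_k f_k(x) divided by Σ_j π_j f_j(x).
Component likelihoods at x = 7:
  p_1 = 0.00778987
  p_2 = 0.0654009
  p_3 = 0.106438
  p_4 = 0.0676699
Prior × likelihood for each component:
  π_1·p_1 = 0.24 × 0.00778987 = 0.00186957
  π_2·p_2 = 0.30 × 0.0654009 = 0.0196203
  π_3·p_3 = 0.41 × 0.106438 = 0.0436395
  π_4·p_4 = 0.05 × 0.0676699 = 0.00338349
Marginal: 0.00186957 + 0.0196203 + 0.0436395 + 0.00338349 = 0.0685129
P(Cluster 4 | the observation) = 0.00338349 / 0.0685129 ≈ 0.049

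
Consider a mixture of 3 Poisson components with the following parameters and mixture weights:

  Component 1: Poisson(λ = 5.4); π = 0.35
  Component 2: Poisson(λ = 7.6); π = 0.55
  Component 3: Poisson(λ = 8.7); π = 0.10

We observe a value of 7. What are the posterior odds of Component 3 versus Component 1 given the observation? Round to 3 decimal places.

Posterior odds = (π_i f_i(x)) / (π_j f_j(x)); the normalising sum cancels.
Poisson probabilities:
  p_1 = e^(−5.4)·5.4^7/7! = 0.119987
  p_2 = e^(−7.6)·7.6^7/7! = 0.145421
  p_3 = e^(−8.7)·8.7^7/7! = 0.124693
Posterior odds = (π_3·p_3) / (π_1·p_1) = (0.10·0.124693) / (0.35·0.119987) = 0.0124693 / 0.0419956 ≈ 0.297

0.297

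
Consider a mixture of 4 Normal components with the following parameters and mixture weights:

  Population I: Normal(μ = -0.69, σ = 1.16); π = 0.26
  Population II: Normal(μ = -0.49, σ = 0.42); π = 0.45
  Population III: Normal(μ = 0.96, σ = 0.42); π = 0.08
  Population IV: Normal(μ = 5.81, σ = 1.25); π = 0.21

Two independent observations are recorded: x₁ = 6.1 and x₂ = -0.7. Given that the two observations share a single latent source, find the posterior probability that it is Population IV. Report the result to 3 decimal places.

0.960

Apply Bayes' rule: the posterior for each component is proportional to its prior times its likelihood at x.
Since both observations come from the same component, the likelihood for component k is f_k(x₁)·f_k(x₂).
  L_I = [1.24844e-08] × [0.343903] = 4.29342e-09
  L_II = [3.29576e-54] × [0.838251] = 2.76267e-54
  L_III = [2.85303e-33] × [0.000385066] = 1.09861e-36
  L_IV = [0.310679] × [4.11394e-07] = 1.27812e-07
Multiply by the mixture weights:
  π_I·L_I = 0.26 × 4.29342e-09 = 1.11629e-09
  π_II·L_II = 0.45 × 2.76267e-54 = 1.2432e-54
  π_III·L_III = 0.08 × 1.09861e-36 = 8.78885e-38
  π_IV·L_IV = 0.21 × 1.27812e-07 = 2.68404e-08
Evidence: 1.11629e-09 + 1.2432e-54 + 8.78885e-38 + 2.68404e-08 = 2.79567e-08
P(Population IV | x₁, x₂) ≈ 0.960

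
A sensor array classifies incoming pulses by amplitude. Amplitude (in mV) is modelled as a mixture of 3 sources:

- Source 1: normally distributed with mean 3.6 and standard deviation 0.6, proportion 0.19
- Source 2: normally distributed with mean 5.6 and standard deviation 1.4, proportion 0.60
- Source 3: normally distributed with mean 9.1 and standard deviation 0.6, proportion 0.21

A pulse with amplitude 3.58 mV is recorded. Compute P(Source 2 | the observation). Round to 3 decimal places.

0.323

Apply Bayes' rule: the posterior for each component is proportional to its prior times its likelihood at x.
Evaluate each component's likelihood at the observed value:
  f_1 = 0.664535
  f_2 = 0.100628
  f_3 = 2.77598e-19
Prior × likelihood for each component:
  π_1·f_1 = 0.19 × 0.664535 = 0.126262
  π_2·f_2 = 0.60 × 0.100628 = 0.0603765
  π_3·f_3 = 0.21 × 2.77598e-19 = 5.82956e-20
Denominator: 0.126262 + 0.0603765 + 5.82956e-20 = 0.186638
Responsibility of Source 2: 0.0603765 / 0.186638 ≈ 0.323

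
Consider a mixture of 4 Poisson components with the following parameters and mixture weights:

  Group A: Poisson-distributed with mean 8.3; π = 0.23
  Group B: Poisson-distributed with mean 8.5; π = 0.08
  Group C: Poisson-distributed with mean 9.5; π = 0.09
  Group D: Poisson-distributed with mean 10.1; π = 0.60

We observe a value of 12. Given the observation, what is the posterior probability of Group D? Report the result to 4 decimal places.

0.6971

Posterior ∝ prior × likelihood, so P(k | x) ∝ π_k f_k(x); normalise over all components.
Component likelihoods at x = 12:
  p_A = 0.0554569
  p_B = 0.0604209
  p_C = 0.0844401
  p_D = 0.0966374
Prior × likelihood for each component:
  π_A·p_A = 0.23 × 0.0554569 = 0.0127551
  π_B·p_B = 0.08 × 0.0604209 = 0.00483367
  π_C·p_C = 0.09 × 0.0844401 = 0.00759961
  π_D·p_D = 0.60 × 0.0966374 = 0.0579824
Sum: 0.0127551 + 0.00483367 + 0.00759961 + 0.0579824 = 0.0831708
P(Group D | 12) ≈ 0.6971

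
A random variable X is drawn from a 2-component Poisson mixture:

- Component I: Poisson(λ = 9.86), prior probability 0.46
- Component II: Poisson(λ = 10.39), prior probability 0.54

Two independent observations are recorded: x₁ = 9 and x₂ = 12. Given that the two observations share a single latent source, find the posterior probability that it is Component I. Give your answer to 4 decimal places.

0.4502

P(component k | x) = w_k·f_k(x) / marginal(x), where marginal(x) = Σ_j w_j·f_j(x).
Since both observations come from the same component, the likelihood for component k is f_k(x₁)·f_k(x₂).
  f_I = [0.126761] × [0.0920539] = 0.0116688
  f_II = [0.119525] × [0.101562] = 0.0121391
Weight by the priors:
  w_I·f_I = 0.46 × 0.0116688 = 0.00536767
  w_II·f_II = 0.54 × 0.0121391 = 0.00655512
Normaliser: 0.00536767 + 0.00655512 = 0.0119228
Responsibility of Component I: 0.00536767 / 0.0119228 ≈ 0.4502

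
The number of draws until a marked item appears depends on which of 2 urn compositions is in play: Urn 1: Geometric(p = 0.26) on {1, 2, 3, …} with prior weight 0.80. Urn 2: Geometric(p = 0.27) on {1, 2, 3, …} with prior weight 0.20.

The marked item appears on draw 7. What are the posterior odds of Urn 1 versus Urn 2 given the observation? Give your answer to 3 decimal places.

4.179

The posterior odds equal the prior odds times the likelihood ratio: (π_i/π_j)·(f_i(x)/f_j(x)).
Evaluate each component's likelihood at the observed value:
  L_1 = 0.26·(1−0.26)^6 = 0.26·0.164206 = 0.0426937
  L_2 = 0.27·(1−0.27)^6 = 0.27·0.151334 = 0.0408602
Odds = (0.80/0.20) × (0.0426937/0.0408602) = 4 × 1.04487 ≈ 4.179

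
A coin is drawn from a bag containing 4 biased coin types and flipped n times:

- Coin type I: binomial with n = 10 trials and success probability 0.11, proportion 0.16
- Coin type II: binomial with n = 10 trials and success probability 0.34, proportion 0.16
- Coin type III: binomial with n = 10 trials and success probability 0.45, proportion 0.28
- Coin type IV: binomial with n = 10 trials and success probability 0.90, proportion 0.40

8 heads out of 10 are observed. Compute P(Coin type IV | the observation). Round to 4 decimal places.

P(component k | x) = π_k·f_k(x) / marginal(x), where marginal(x) = Σ_j π_j·f_j(x).
Component likelihoods at x = 8 heads out of 10:
  f_I = C(10,8)·0.11^8·0.89^2 = 45·2.14359e-08·0.7921 = 7.64072e-07
  f_II = C(10,8)·0.34^8·0.66^2 = 45·0.000178579·0.4356 = 0.00350051
  f_III = C(10,8)·0.45^8·0.55^2 = 45·0.00168151·0.3025 = 0.0228896
  f_IV = C(10,8)·0.90^8·0.10^2 = 45·0.430467·0.01 = 0.19371
Multiply by the mixture weights:
  π_I·f_I = 0.16 × 7.64072e-07 = 1.22251e-07
  π_II·f_II = 0.16 × 0.00350051 = 0.000560082
  π_III·f_III = 0.28 × 0.0228896 = 0.00640909
  π_IV·f_IV = 0.40 × 0.19371 = 0.0774841
Denominator: 1.22251e-07 + 0.000560082 + 0.00640909 + 0.0774841 = 0.0844534
P(Coin type IV | data) = 0.0774841 / 0.0844534 ≈ 0.9175

0.9175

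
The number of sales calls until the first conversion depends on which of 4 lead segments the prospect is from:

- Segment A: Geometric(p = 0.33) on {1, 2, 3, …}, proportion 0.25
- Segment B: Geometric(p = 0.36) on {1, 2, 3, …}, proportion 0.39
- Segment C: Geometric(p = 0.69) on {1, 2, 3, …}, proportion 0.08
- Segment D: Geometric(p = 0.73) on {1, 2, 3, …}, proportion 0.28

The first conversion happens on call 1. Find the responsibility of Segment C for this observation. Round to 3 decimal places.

0.114

P(component k | x) = w_k·f_k(x) / marginal(x), where marginal(x) = Σ_j w_j·f_j(x).
Geometric probabilities:
  f_A = 0.33
  f_B = 0.36
  f_C = 0.69
  f_D = 0.73
Weight by the priors:
  w_A·f_A = 0.25 × 0.33 = 0.0825
  w_B·f_B = 0.39 × 0.36 = 0.1404
  w_C·f_C = 0.08 × 0.69 = 0.0552
  w_D·f_D = 0.28 × 0.73 = 0.2044
Sum: 0.0825 + 0.1404 + 0.0552 + 0.2044 = 0.4825
Responsibility of Segment C: 0.0552 / 0.4825 ≈ 0.114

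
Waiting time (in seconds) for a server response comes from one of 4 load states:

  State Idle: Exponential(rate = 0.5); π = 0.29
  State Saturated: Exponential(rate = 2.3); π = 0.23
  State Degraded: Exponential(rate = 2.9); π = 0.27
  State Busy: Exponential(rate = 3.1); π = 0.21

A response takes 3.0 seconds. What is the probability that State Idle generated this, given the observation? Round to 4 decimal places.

0.9781

Posterior ∝ prior × likelihood, so P(k | x) ∝ π_k f_k(x); normalise over all components.
Evaluate each component's likelihood at the observed value:
  f_Idle = 0.5·e^(−0.5·3.0) = 0.5·e^(−1.5000) = 0.111565
  f_Saturated = 2.3·e^(−2.3·3.0) = 2.3·e^(−6.9000) = 0.00231791
  f_Degraded = 2.9·e^(−2.9·3.0) = 2.9·e^(−8.7000) = 0.000483099
  f_Busy = 3.1·e^(−3.1·3.0) = 3.1·e^(−9.3000) = 0.000283415
Weight by the priors:
  π_Idle·f_Idle = 0.29 × 0.111565 = 0.0323539
  π_Saturated·f_Saturated = 0.23 × 0.00231791 = 0.000533118
  π_Degraded·f_Degraded = 0.27 × 0.000483099 = 0.000130437
  π_Busy·f_Busy = 0.21 × 0.000283415 = 5.95172e-05
Denominator: 0.0323539 + 0.000533118 + 0.000130437 + 5.95172e-05 = 0.0330769
Responsibility of State Idle: 0.0323539 / 0.0330769 ≈ 0.9781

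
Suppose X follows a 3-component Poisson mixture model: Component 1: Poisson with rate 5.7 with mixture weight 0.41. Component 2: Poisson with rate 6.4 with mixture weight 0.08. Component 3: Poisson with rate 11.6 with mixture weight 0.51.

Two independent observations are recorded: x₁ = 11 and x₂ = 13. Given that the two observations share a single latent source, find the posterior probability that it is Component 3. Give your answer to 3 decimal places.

P(component k | x) = π_k·f_k(x) / marginal(x), where marginal(x) = Σ_j π_j·f_j(x).
Since both observations come from the same component, the likelihood for component k is f_k(x₁)·f_k(x₂).
  p_1 = [e^(−5.7)·5.7^11/11! = 0.0172977] × [0.00360259] = 6.23166e-05
  p_2 = [e^(−6.4)·6.4^11/11! = 0.0307142] × [0.00806445] = 0.000247693
  p_3 = [e^(−11.6)·11.6^11/11! = 0.117508] × [0.101358] = 0.0119103
Prior × likelihood for each component:
  π_1·p_1 = 0.41 × 6.23166e-05 = 2.55498e-05
  π_2·p_2 = 0.08 × 0.000247693 = 1.98155e-05
  π_3·p_3 = 0.51 × 0.0119103 = 0.00607427
Marginal: 2.55498e-05 + 1.98155e-05 + 0.00607427 = 0.00611963
So the posterior for Component 3 is 0.00607427 / 0.00611963 ≈ 0.993.

0.993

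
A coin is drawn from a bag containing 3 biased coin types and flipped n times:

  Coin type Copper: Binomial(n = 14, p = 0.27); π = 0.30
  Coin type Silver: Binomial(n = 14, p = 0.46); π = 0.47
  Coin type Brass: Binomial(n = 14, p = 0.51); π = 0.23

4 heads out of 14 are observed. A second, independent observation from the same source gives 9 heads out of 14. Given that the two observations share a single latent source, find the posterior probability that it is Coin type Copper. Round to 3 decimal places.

0.039

Posterior ∝ prior × likelihood, so P(k | x) ∝ w_k f_k(x); normalise over all components.
Since both observations come from the same component, the likelihood for component k is f_k(x₁)·f_k(x₂).
  p_Copper = [0.228622] × [0.00316484] = 0.000723552
  p_Silver = [0.0944937] × [0.0847722] = 0.00801044
  p_Brass = [0.0540351] × [0.132001] = 0.00713266
Weight by the priors:
  w_Copper·p_Copper = 0.30 × 0.000723552 = 0.000217066
  w_Silver·p_Silver = 0.47 × 0.00801044 = 0.00376491
  w_Brass·p_Brass = 0.23 × 0.00713266 = 0.00164051
Evidence: 0.000217066 + 0.00376491 + 0.00164051 = 0.00562248
P(Coin type Copper | x₁,x₂) = 0.000217066 / 0.00562248 ≈ 0.039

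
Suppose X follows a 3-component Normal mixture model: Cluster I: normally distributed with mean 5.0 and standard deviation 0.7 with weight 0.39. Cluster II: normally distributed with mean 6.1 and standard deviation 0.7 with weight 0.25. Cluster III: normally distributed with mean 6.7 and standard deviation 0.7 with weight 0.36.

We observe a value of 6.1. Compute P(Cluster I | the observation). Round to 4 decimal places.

Posterior ∝ prior × likelihood, so P(k | x) ∝ w_k f_k(x); normalise over all components.
Normal densities:
  f_I = 0.165803
  f_II = 0.569918
  f_III = 0.394707
Weight by the priors:
  w_I·f_I = 0.39 × 0.165803 = 0.064663
  w_II·f_II = 0.25 × 0.569918 = 0.142479
  w_III·f_III = 0.36 × 0.394707 = 0.142095
Marginal: 0.064663 + 0.142479 + 0.142095 = 0.349237
Responsibility of Cluster I: 0.064663 / 0.349237 ≈ 0.1852

0.1852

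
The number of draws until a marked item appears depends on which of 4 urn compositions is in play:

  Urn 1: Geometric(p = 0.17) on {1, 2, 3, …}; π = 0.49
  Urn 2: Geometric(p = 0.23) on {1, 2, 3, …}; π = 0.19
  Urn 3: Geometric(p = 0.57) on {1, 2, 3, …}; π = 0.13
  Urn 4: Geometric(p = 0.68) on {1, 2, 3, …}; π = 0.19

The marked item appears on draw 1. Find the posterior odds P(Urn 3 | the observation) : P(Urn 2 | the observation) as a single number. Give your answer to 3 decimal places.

The posterior odds equal the prior odds times the likelihood ratio: (π_i/π_j)·(f_i(x)/f_j(x)).
Evaluate each component's likelihood at the observed value:
  f_1 = 0.17·(1−0.17)^0 = 0.17·1 = 0.17
  f_2 = 0.23·(1−0.23)^0 = 0.23·1 = 0.23
  f_3 = 0.57·(1−0.57)^0 = 0.57·1 = 0.57
  f_4 = 0.68·(1−0.68)^0 = 0.68·1 = 0.68
Odds = (0.13/0.19) × (0.57/0.23) = 0.684211 × 2.47826 ≈ 1.696

1.696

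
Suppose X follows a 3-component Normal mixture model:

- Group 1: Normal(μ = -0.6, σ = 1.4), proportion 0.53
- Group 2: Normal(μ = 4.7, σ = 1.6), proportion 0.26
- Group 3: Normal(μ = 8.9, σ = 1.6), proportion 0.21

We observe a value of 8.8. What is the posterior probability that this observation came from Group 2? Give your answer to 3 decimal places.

0.044

Posterior ∝ prior × likelihood, so P(k | x) ∝ w_k f_k(x); normalise over all components.
Evaluate each component's likelihood at the observed value:
  f_1 = (1/(1.4·√(2π)))·exp(−(8.8−-0.6)²/(2·1.4²)) = 0.284959·exp(-22.54082) = 4.62839e-11
  f_2 = (1/(1.6·√(2π)))·exp(−(8.8−4.7)²/(2·1.6²)) = 0.249339·exp(-3.28320) = 0.00935218
  f_3 = (1/(1.6·√(2π)))·exp(−(8.8−8.9)²/(2·1.6²)) = 0.249339·exp(-0.00195) = 0.248852
Weight by the priors:
  w_1·f_1 = 0.53 × 4.62839e-11 = 2.45305e-11
  w_2·f_2 = 0.26 × 0.00935218 = 0.00243157
  w_3·f_3 = 0.21 × 0.248852 = 0.052259
Denominator: 2.45305e-11 + 0.00243157 + 0.052259 = 0.0546906
P(Group 2 | data) = 0.00243157 / 0.0546906 ≈ 0.044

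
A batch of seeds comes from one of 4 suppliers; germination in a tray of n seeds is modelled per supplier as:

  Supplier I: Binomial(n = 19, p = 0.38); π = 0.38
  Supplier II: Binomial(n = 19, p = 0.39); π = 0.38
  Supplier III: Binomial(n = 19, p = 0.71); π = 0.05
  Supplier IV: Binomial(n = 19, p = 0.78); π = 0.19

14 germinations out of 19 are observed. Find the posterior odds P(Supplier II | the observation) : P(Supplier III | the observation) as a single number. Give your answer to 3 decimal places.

Only the two components matter; the odds are (π_i f_i(x)) / (π_j f_j(x)).
Component likelihoods at x = 14 germinations out of 19:
  p_I = C(19,14)·0.38^14·0.62^5 = 11628·1.30909e-06·0.0916133 = 0.00139455
  p_II = C(19,14)·0.39^14·0.61^5 = 11628·1.88323e-06·0.0844596 = 0.00184952
  p_III = C(19,14)·0.71^14·0.29^5 = 11628·0.00827212·0.00205111 = 0.197293
  p_IV = C(19,14)·0.78^14·0.22^5 = 11628·0.0308549·0.000515363 = 0.184903
0.000702817 / 0.00986465 ≈ 0.071

0.071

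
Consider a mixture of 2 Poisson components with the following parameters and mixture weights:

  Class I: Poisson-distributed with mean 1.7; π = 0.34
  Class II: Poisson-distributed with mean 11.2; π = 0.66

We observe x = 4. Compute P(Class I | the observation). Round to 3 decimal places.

0.785

Apply Bayes' rule: the posterior for each component is proportional to its prior times its likelihood at x.
Component likelihoods at x = 4:
  L_I = 0.0635746
  L_II = 0.00896526
Prior × likelihood for each component:
  π_I·L_I = 0.34 × 0.0635746 = 0.0216154
  π_II·L_II = 0.66 × 0.00896526 = 0.00591707
Evidence: 0.0216154 + 0.00591707 = 0.0275324
So the posterior for Class I is 0.0216154 / 0.0275324 ≈ 0.785.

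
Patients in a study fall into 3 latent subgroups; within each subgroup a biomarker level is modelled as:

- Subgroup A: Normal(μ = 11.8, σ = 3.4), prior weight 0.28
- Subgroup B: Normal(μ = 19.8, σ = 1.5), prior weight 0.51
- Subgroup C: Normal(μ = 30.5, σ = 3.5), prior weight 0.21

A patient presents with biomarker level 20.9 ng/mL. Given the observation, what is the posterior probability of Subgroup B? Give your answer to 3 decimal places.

0.986

P(component k | x) = π_k·f_k(x) / marginal(x), where marginal(x) = Σ_j π_j·f_j(x).
Normal densities:
  f_A = 0.00326511
  f_B = 0.203255
  f_C = 0.00264963
Unnormalised posteriors:
  π_A·f_A = 0.28 × 0.00326511 = 0.000914231
  π_B·f_B = 0.51 × 0.203255 = 0.10366
  π_C·f_C = 0.21 × 0.00264963 = 0.000556423
Evidence: 0.000914231 + 0.10366 + 0.000556423 = 0.105131
So the posterior for Subgroup B is 0.10366 / 0.105131 ≈ 0.986.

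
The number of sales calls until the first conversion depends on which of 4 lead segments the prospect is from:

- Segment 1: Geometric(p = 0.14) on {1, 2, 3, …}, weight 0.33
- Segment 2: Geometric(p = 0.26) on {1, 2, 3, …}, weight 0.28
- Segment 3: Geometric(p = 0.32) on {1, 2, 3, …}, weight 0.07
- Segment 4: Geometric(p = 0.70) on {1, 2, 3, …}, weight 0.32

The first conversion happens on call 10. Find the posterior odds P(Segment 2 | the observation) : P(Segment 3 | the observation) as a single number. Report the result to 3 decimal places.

6.956

Posterior odds = (π_i f_i(x)) / (π_j f_j(x)); the normalising sum cancels.
Component likelihoods at x = 10:
  f_1 = 0.14·(1−0.14)^9 = 0.14·0.257327 = 0.0360258
  f_2 = 0.26·(1−0.26)^9 = 0.26·0.0665404 = 0.0173005
  f_3 = 0.32·(1−0.32)^9 = 0.32·0.0310871 = 0.00994787
  f_4 = 0.70·(1−0.70)^9 = 0.70·1.9683e-05 = 1.37781e-05
Posterior odds = (π_2·f_2) / (π_3·f_3) = (0.28·0.0173005) / (0.07·0.00994787) = 0.00484414 / 0.000696351 ≈ 6.956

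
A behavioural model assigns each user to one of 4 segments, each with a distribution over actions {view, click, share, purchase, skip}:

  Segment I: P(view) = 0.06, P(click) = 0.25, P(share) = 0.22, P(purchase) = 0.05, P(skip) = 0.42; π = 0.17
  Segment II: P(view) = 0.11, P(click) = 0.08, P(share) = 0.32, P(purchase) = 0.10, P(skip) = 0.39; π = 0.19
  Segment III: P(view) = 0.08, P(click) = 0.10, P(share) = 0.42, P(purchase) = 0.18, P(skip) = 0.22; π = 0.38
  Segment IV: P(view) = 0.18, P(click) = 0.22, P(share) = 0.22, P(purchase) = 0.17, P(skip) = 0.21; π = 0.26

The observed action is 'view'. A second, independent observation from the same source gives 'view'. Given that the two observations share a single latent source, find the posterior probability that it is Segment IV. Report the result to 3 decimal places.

Apply Bayes' rule: the posterior for each component is proportional to its prior times its likelihood at x.
Since both observations come from the same component, the likelihood for component k is f_k(x₁)·f_k(x₂).
  L_I = [0.06] × [0.06] = 0.0036
  L_II = [0.11] × [0.11] = 0.0121
  L_III = [0.08] × [0.08] = 0.0064
  L_IV = [0.18] × [0.18] = 0.0324
Weight by the priors:
  w_I·L_I = 0.17 × 0.0036 = 0.000612
  w_II·L_II = 0.19 × 0.0121 = 0.002299
  w_III·L_III = 0.38 × 0.0064 = 0.002432
  w_IV·L_IV = 0.26 × 0.0324 = 0.008424
Denominator: 0.000612 + 0.002299 + 0.002432 + 0.008424 = 0.013767
P(Segment IV | x) ≈ 0.612

0.612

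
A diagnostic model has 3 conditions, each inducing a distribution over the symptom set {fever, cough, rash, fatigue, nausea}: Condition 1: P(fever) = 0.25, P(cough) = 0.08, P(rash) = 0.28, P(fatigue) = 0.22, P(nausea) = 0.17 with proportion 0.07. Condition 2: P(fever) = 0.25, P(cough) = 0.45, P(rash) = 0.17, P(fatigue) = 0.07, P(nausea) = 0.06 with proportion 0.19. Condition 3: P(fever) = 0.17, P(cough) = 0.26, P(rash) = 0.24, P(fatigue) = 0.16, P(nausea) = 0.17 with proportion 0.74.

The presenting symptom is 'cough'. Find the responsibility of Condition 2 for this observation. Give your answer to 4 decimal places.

0.3016

Posterior ∝ prior × likelihood, so P(k | x) ∝ P(Z=k) f_k(x); normalise over all components.
Categorical probabilities:
  f_1 = P(cough | comp) = 0.08
  f_2 = P(cough | comp) = 0.45
  f_3 = P(cough | comp) = 0.26
Multiply by the mixture weights:
  P(Z=1)·f_1 = 0.07 × 0.08 = 0.0056
  P(Z=2)·f_2 = 0.19 × 0.45 = 0.0855
  P(Z=3)·f_3 = 0.74 × 0.26 = 0.1924
Normaliser: 0.0056 + 0.0855 + 0.1924 = 0.2835
So the posterior for Condition 2 is 0.0855 / 0.2835 ≈ 0.3016.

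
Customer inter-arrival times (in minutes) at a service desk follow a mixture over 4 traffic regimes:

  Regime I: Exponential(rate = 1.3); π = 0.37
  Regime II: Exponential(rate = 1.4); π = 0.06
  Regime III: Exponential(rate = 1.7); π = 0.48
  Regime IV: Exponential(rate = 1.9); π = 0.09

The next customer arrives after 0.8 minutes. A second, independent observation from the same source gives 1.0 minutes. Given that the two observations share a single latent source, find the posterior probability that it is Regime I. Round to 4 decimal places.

The responsibility of component k is w_k f_k(x) divided by Σ_j w_j f_j(x).
Since both observations come from the same component, the likelihood for component k is f_k(x₁)·f_k(x₂).
  f_I = [0.459491] × [0.354291] = 0.162794
  f_II = [0.456792] × [0.345236] = 0.157701
  f_III = [0.436323] × [0.310562] = 0.135505
  f_IV = [0.415553] × [0.28418] = 0.118092
Prior × likelihood for each component:
  w_I·f_I = 0.37 × 0.162794 = 0.0602337
  w_II·f_II = 0.06 × 0.157701 = 0.00946205
  w_III·f_III = 0.48 × 0.135505 = 0.0650426
  w_IV·f_IV = 0.09 × 0.118092 = 0.0106283
Marginal: 0.0602337 + 0.00946205 + 0.0650426 + 0.0106283 = 0.145367
P(Regime I | x₁, x₂) = 0.0602337 / 0.145367 ≈ 0.4144

0.4144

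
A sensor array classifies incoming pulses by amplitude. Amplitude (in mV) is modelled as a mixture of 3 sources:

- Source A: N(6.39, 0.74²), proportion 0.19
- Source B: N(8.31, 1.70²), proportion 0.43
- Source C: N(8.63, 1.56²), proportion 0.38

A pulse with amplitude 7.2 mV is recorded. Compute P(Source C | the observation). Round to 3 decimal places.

0.317

The responsibility of component k is w_k f_k(x) divided by Σ_j w_j f_j(x).
Evaluate each component's likelihood at the observed value:
  p_A = (1/(0.74·√(2π)))·exp(−(7.2−6.39)²/(2·0.74²)) = 0.539111·exp(-0.59907) = 0.296146
  p_B = (1/(1.70·√(2π)))·exp(−(7.2−8.31)²/(2·1.70²)) = 0.234672·exp(-0.21317) = 0.18962
  p_C = (1/(1.56·√(2π)))·exp(−(7.2−8.63)²/(2·1.56²)) = 0.255732·exp(-0.42014) = 0.168005
Weight by the priors:
  w_A·p_A = 0.19 × 0.296146 = 0.0562678
  w_B·p_B = 0.43 × 0.18962 = 0.0815366
  w_C·p_C = 0.38 × 0.168005 = 0.0638418
Evidence: 0.0562678 + 0.0815366 + 0.0638418 = 0.201646
P(Source C | data) ≈ 0.317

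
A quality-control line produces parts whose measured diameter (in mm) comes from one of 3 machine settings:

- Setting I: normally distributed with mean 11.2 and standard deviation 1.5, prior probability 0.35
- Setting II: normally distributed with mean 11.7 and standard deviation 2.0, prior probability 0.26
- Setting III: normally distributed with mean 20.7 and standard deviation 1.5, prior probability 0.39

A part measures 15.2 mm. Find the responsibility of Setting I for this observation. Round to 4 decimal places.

By Bayes' theorem, P(k | x) = w_k f_k(x) / Σ_j w_j f_j(x).
Evaluate each component's likelihood at the observed value:
  L_I = 0.00759732
  L_II = 0.0431387
  L_III = 0.00032018
Prior × likelihood for each component:
  w_I·L_I = 0.35 × 0.00759732 = 0.00265906
  w_II·L_II = 0.26 × 0.0431387 = 0.0112161
  w_III·L_III = 0.39 × 0.00032018 = 0.00012487
Sum: 0.00265906 + 0.0112161 + 0.00012487 = 0.014
So the posterior for Setting I is 0.00265906 / 0.014 ≈ 0.1899.

0.1899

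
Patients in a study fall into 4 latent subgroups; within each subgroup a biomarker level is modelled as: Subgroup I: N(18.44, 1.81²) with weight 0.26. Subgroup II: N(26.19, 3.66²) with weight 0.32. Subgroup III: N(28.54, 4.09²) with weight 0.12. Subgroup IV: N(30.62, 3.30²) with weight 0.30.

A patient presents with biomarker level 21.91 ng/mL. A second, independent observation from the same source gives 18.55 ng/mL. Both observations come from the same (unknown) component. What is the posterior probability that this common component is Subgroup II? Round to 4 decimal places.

Apply Bayes' rule: the posterior for each component is proportional to its prior times its likelihood at x.
Since both observations come from the same component, the likelihood for component k is f_k(x₁)·f_k(x₂).
  L_I = [0.035086] × [0.220003] = 0.00771904
  L_II = [0.055015] × [0.0123378] = 0.000678765
  L_III = [0.026217] × [0.0049395] = 0.000129499
  L_IV = [0.00371246] × [0.000150463] = 5.58589e-07
Prior × likelihood for each component:
  π_I·L_I = 0.26 × 0.00771904 = 0.00200695
  π_II·L_II = 0.32 × 0.000678765 = 0.000217205
  π_III·L_III = 0.12 × 0.000129499 = 1.55399e-05
  π_IV·L_IV = 0.30 × 5.58589e-07 = 1.67577e-07
Marginal: 0.00200695 + 0.000217205 + 1.55399e-05 + 1.67577e-07 = 0.00223986
P(Subgroup II | x₁,x₂) = 0.000217205 / 0.00223986 ≈ 0.0970

0.0970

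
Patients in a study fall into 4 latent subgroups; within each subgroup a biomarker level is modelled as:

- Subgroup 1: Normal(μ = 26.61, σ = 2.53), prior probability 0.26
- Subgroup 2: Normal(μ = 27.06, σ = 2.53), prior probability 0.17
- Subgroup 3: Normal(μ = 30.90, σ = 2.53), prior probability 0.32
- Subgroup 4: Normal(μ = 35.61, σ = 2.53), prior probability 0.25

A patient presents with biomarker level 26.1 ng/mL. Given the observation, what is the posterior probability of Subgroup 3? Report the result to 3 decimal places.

Apply Bayes' rule: the posterior for each component is proportional to its prior times its likelihood at x.
Evaluate each component's likelihood at the observed value:
  p_1 = (1/(2.53·√(2π)))·exp(−(26.1−26.61)²/(2·2.53²)) = 0.157685·exp(-0.02032) = 0.154513
  p_2 = (1/(2.53·√(2π)))·exp(−(26.1−27.06)²/(2·2.53²)) = 0.157685·exp(-0.07199) = 0.146732
  p_3 = (1/(2.53·√(2π)))·exp(−(26.1−30.90)²/(2·2.53²)) = 0.157685·exp(-1.79975) = 0.0260717
  p_4 = (1/(2.53·√(2π)))·exp(−(26.1−35.61)²/(2·2.53²)) = 0.157685·exp(-7.06464) = 0.000134789
Weight by the priors:
  π_1·p_1 = 0.26 × 0.154513 = 0.0401735
  π_2·p_2 = 0.17 × 0.146732 = 0.0249444
  π_3·p_3 = 0.32 × 0.0260717 = 0.00834294
  π_4·p_4 = 0.25 × 0.000134789 = 3.36973e-05
Denominator: 0.0401735 + 0.0249444 + 0.00834294 + 3.36973e-05 = 0.0734945
P(Subgroup 3 | the observation) = 0.00834294 / 0.0734945 ≈ 0.114

0.114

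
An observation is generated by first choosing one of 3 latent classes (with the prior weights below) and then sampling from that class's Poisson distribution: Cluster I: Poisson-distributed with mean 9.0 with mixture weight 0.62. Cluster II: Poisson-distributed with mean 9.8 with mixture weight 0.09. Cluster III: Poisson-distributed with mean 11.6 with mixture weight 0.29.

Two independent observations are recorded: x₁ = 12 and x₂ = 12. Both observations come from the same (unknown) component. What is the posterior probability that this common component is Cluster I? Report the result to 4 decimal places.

0.4226

The responsibility of component k is π_k f_k(x) divided by Σ_j π_j f_j(x).
Since both observations come from the same component, the likelihood for component k is f_k(x₁)·f_k(x₂).
  p_I = [e^(−9.0)·9.0^12/12! = 0.072765] × [0.072765] = 0.00529475
  p_II = [e^(−9.8)·9.8^12/12! = 0.0908427] × [0.0908427] = 0.0082524
  p_III = [e^(−11.6)·11.6^12/12! = 0.113591] × [0.113591] = 0.0129029
Prior × likelihood for each component:
  π_I·p_I = 0.62 × 0.00529475 = 0.00328275
  π_II·p_II = 0.09 × 0.0082524 = 0.000742716
  π_III·p_III = 0.29 × 0.0129029 = 0.00374183
Marginal: 0.00328275 + 0.000742716 + 0.00374183 = 0.00776729
Responsibility of Cluster I: 0.00328275 / 0.00776729 ≈ 0.4226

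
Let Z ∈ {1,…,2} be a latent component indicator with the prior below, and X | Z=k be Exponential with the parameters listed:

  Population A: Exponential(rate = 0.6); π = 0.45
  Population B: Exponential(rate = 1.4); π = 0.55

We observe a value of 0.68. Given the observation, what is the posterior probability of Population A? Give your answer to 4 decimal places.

Posterior ∝ prior × likelihood, so P(k | x) ∝ w_k f_k(x); normalise over all components.
Component likelihoods at x = 0.68:
  f_A = 0.398987
  f_B = 0.540356
Unnormalised posteriors:
  w_A·f_A = 0.45 × 0.398987 = 0.179544
  w_B·f_B = 0.55 × 0.540356 = 0.297196
Sum: 0.179544 + 0.297196 = 0.47674
Responsibility of Population A: 0.179544 / 0.47674 ≈ 0.3766

0.3766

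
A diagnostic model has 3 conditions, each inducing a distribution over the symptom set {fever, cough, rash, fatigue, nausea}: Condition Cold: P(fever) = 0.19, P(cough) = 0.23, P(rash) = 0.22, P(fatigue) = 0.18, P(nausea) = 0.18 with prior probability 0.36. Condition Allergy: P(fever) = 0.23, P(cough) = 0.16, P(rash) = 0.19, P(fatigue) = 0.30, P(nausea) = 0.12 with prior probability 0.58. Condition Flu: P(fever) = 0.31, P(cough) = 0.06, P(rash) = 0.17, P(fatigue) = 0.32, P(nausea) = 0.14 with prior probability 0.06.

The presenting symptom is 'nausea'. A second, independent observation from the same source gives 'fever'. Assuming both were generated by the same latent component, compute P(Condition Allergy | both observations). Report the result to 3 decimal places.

By Bayes' theorem, P(k | x) = π_k f_k(x) / Σ_j π_j f_j(x).
Since both observations come from the same component, the likelihood for component k is f_k(x₁)·f_k(x₂).
  p_Cold = [0.18] × [0.19] = 0.0342
  p_Allergy = [0.12] × [0.23] = 0.0276
  p_Flu = [0.14] × [0.31] = 0.0434
Prior × likelihood for each component:
  π_Cold·p_Cold = 0.36 × 0.0342 = 0.012312
  π_Allergy·p_Allergy = 0.58 × 0.0276 = 0.016008
  π_Flu·p_Flu = 0.06 × 0.0434 = 0.002604
Normaliser: 0.012312 + 0.016008 + 0.002604 = 0.030924
P(Condition Allergy | data) ≈ 0.518

0.518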